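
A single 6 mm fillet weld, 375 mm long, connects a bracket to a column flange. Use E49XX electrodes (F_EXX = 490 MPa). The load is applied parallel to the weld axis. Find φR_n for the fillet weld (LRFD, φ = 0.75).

Effective throat t_e = 0.707 × 6 = 4.242 mm.
Total length L = 375 mm; A_we = 4.242 × 375 = 1591 mm².
F_nw = 0.6 F_EXX = 0.6 × 490 = 294 MPa.
φR_n = 0.75 × 294 × 1591 × 10⁻³ = 350.8 kN.

φR_n ≈ 351 kN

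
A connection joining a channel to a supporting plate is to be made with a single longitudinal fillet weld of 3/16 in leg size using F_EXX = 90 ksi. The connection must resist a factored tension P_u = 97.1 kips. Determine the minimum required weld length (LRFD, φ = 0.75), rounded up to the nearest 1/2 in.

Throat t_e = 0.707 × 0.1875 = 0.1326 in.
φr_n = 0.75 × 0.6 × 90 × 0.1326 = 5.369 kips/in.
L_req = P_u / φr_n = 97.1 / 5.369 = 18.09 in total.
Round up → use L = 18.5 in.

L = 18.5 in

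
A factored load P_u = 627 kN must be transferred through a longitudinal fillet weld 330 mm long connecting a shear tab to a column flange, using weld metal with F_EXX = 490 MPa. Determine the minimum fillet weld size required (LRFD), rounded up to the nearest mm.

w = 13 mm

Total weld length L = 330 mm.
Required throat t_e = P_u / (φ × 0.6 F_EXX × L) = 627 / (0.75 × 0.6 × 490 × 330 × 10⁻³) = 8.617 mm.
Required leg w = t_e / 0.707 = 12.19 mm → use 13 mm.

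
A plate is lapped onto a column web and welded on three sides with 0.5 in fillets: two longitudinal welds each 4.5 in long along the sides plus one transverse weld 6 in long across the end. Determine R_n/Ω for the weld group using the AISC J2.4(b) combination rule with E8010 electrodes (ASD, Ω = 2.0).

E80XX → F_EXX = 80 ksi.
t_e = 0.707 × 0.5 = 0.3535 in.
R_nwl = 0.6 × 80 × 0.3535 × 9 = 152.7 kips (longitudinal, 2 welds).
R_nwt = 0.6 × 80 × 0.3535 × 6 = 101.8 kips (transverse, base value).
(i) R_nwl + R_nwt = 254.5 kips; (ii) 0.85 R_nwl + 1.5 R_nwt = 282.5 kips.
R_n = max = 282.5 kips [governs: (ii)]; R_n/Ω = 141.3 kips.

R_n/Ω ≈ 141 kips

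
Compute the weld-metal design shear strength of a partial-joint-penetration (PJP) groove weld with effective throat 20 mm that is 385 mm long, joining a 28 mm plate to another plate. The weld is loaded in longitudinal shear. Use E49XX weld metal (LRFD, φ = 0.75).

E49XX → F_EXX = 490 MPa.
Effective throat (given) t_e = 20 mm.
A_we = 20 × 385 = 7700 mm².
F_nw = 0.6 F_EXX = 294 MPa.
φR_n = 0.75 × 294 × 7700 × 10⁻³ = 1698 kN.

φR_n ≈ 1700 kN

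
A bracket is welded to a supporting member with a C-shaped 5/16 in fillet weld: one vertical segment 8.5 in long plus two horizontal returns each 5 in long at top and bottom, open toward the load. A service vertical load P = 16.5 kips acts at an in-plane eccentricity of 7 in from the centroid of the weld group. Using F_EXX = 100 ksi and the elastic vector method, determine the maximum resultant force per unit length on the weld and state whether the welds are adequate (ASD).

f_max ≈ 2.96 kip/in; adequate

Total weld length L_w = 18.5 in. Treat welds as unit-width lines.
Centroid: x̄ = 2×5×2.5 / 18.5 = 1.351 in from the vertical weld.
Polar moment about centroid: J = I_x + I_y = [8.5³/12 + 2×5×4.25²] + [8.5×1.351² + 2(5³/12 + 5×1.149²)] = 281.4 in³.
Direct shear f_v = P/L_w = 16.5 / 18.5 = 0.8919 kip/in (vertical).
Torsion M = P·e = 16.5 × 7 = 115.5 kip·in.
Critical point at (x, y) = (3.649, 4.25) from centroid. f_tx = M·y/J = 1.745 kip/in; f_ty = M·x/J = 1.498 kip/in.
Resultant f_max = √[f_tx² + (f_v + f_ty)²] = √[1.745² + (0.8919 + 1.498)²] = 2.959 kip/in.
Capacity per unit length: r_n/Ω = (1/2.0) × 0.6 × 100 × (0.707 × 0.3125) = 6.628 kip/in.
2.959 ≤ 6.628 → adequate.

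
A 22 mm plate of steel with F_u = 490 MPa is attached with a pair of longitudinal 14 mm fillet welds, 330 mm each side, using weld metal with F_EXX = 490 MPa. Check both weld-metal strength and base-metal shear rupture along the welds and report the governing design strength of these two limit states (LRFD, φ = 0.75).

t_e = 0.707 × 14 = 9.898 mm; L = 660 mm.
Weld metal: φR_n = 0.75 × 0.6 × 490 × 9.898 × 660 × 10⁻³ = 1440 kN.
Base metal (shear rupture): φR_n = 0.75 × 0.6 × 490 × 22 × 660 × 10⁻³ = 3202 kN.
Governing: weld metal.

φR_n ≈ 1440 kN (weld metal governs)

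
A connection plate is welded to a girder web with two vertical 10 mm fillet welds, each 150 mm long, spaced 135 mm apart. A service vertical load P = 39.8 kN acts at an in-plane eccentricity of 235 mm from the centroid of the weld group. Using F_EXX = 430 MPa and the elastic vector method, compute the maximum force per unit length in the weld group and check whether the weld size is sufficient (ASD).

f_max ≈ 586 N/mm; adequate

Total weld length L_w = 300 mm. Treat welds as unit-width lines.
Polar moment about centroid: J = 2[d³/12 + d(b/2)²] = 2[150³/12 + 150×67.5²] = 1929000 mm³.
Direct shear f_v = P/L_w = 39.8×10³ / 300 = 132.7 N/mm (vertical).
Torsion M = P·e = 39.8×10³ × 235 = 9353000 N·mm.
Critical point at (x, y) = (67.5, 75) from centroid. f_tx = M·y/J = 363.6 N/mm; f_ty = M·x/J = 327.2 N/mm.
Resultant f_max = √[f_tx² + (f_v + f_ty)²] = √[363.6² + (132.7 + 327.2)²] = 586.2 N/mm.
Capacity per unit length: r_n/Ω = (1/2.0) × 0.6 × 430 × (0.707 × 10) = 912 N/mm.
586.2 ≤ 912 → adequate.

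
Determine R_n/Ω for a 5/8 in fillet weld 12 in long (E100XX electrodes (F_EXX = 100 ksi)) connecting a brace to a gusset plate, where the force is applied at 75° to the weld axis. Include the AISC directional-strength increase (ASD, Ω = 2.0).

t_e = 0.707 × 0.625 = 0.4419 in; A_we = 0.4419 × 12 = 5.302 in².
Directional factor: 1.0 + 0.5 sin^1.5(75°) = 1.475.
F_nw = 0.6 × 100 × 1.475 = 88.48 ksi.
R_n/Ω = (88.48 × 5.302) / 2.0 = 234.6 kip.

R_n/Ω ≈ 235 kip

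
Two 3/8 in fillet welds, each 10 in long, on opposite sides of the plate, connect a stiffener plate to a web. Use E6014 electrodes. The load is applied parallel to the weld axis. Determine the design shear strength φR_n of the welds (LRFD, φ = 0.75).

E60XX → F_EXX = 60 ksi.
Effective throat t_e = 0.707 × 0.375 = 0.2651 in.
Total length L = 20 in; A_we = 0.2651 × 20 = 5.303 in².
F_nw = 0.6 F_EXX = 0.6 × 60 = 36 ksi.
φR_n = 0.75 × 36 × 5.303 = 143.2 kip.

φR_n ≈ 143 kip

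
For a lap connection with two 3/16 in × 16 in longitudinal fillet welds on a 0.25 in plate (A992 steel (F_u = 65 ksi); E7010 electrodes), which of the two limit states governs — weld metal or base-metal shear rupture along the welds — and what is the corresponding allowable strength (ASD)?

R_n/Ω ≈ 89.1 kips (weld metal governs)

E70XX → F_EXX = 70 ksi.
t_e = 0.707 × 0.1875 = 0.1326 in; L = 32 in.
Weld metal: R_n/Ω = (1/2.0) × 0.6 × 70 × 0.1326 × 32 = 89.08 kips.
Base metal (shear rupture): R_n/Ω = (1/2.0) × 0.6 × 65 × 0.25 × 32 = 156 kips.
Governing: weld metal.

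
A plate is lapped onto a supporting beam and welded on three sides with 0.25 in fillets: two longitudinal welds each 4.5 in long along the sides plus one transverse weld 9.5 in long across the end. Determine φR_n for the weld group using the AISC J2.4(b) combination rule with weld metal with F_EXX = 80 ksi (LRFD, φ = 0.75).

t_e = 0.707 × 0.25 = 0.1767 in.
R_nwl = 0.6 × 80 × 0.1767 × 9 = 76.36 kip (longitudinal, 2 welds).
R_nwt = 0.6 × 80 × 0.1767 × 9.5 = 80.6 kip (transverse, base value).
(i) R_nwl + R_nwt = 157 kip; (ii) 0.85 R_nwl + 1.5 R_nwt = 185.8 kip.
R_n = max = 185.8 kip [governs: (ii)]; φR_n = 139.3 kip.

φR_n ≈ 139 kip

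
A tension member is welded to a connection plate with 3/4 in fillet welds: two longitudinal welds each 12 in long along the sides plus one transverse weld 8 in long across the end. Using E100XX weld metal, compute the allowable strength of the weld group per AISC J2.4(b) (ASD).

R_n/Ω ≈ 515 kips

E100XX → F_EXX = 100 ksi.
t_e = 0.707 × 0.75 = 0.5302 in.
R_nwl = 0.6 × 100 × 0.5302 × 24 = 763.6 kips (longitudinal, 2 welds).
R_nwt = 0.6 × 100 × 0.5302 × 8 = 254.5 kips (transverse, base value).
(i) R_nwl + R_nwt = 1018 kips; (ii) 0.85 R_nwl + 1.5 R_nwt = 1031 kips.
R_n = max = 1031 kips [governs: (ii)]; R_n/Ω = 515.4 kips.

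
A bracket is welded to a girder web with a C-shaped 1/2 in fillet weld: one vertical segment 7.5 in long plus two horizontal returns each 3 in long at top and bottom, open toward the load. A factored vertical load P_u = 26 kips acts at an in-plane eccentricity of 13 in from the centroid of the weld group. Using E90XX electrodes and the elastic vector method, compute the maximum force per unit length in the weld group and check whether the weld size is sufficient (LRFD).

E90XX → F_EXX = 90 ksi.
Total weld length L_w = 13.5 in. Treat welds as unit-width lines.
Centroid: x̄ = 2×3×1.5 / 13.5 = 0.6667 in from the vertical weld.
Polar moment about centroid: J = I_x + I_y = [7.5³/12 + 2×3×3.75²] + [7.5×0.6667² + 2(3³/12 + 3×0.8333²)] = 131.5 in³.
Direct shear f_v = P/L_w = 26 / 13.5 = 1.926 kip/in (vertical).
Torsion M = P·e = 26 × 13 = 338 kip·in.
Critical point at (x, y) = (2.333, 3.75) from centroid. f_tx = M·y/J = 9.636 kip/in; f_ty = M·x/J = 5.996 kip/in.
Resultant f_max = √[f_tx² + (f_v + f_ty)²] = √[9.636² + (1.926 + 5.996)²] = 12.47 kip/in.
Capacity per unit length: φr_n = 0.75 × 0.6 × 90 × (0.707 × 0.5) = 14.32 kip/in.
12.47 ≤ 14.32 → adequate.

f_max ≈ 12.5 kip/in; adequate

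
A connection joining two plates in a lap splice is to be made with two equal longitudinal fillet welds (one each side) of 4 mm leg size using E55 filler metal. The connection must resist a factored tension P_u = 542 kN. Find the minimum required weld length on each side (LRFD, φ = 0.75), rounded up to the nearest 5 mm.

E55XX → F_EXX = 550 MPa.
Throat t_e = 0.707 × 4 = 2.828 mm.
φr_n = 0.75 × 0.6 × 550 × 2.828 × 10⁻³ = 0.6999 kN/mm.
L_req = P_u / φr_n = 542 / 0.6999 = 774.4 mm total.
Per side: 774.4 / 2 = 387.2 mm.
Round up → use L = 390 mm on each side.

L = 390 mm on each side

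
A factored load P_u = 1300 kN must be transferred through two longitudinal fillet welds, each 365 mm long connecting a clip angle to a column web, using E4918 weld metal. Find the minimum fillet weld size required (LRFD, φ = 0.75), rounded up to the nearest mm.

E49XX → F_EXX = 490 MPa.
Total weld length L = 730 mm.
Required throat t_e = P_u / (φ × 0.6 F_EXX × L) = 1300 / (0.75 × 0.6 × 490 × 730 × 10⁻³) = 8.076 mm.
Required leg w = t_e / 0.707 = 11.42 mm → use 12 mm.

w = 12 mm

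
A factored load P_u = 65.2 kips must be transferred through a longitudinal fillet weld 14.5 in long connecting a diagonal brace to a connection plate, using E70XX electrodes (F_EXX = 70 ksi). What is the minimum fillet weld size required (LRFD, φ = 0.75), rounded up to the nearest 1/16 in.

w = 1/4 in

Total weld length L = 14.5 in.
Required throat t_e = P_u / (φ × 0.6 F_EXX × L) = 65.2 / (0.75 × 0.6 × 70 × 14.5) = 0.1427 in.
Required leg w = t_e / 0.707 = 0.2019 in → use 1/4 in.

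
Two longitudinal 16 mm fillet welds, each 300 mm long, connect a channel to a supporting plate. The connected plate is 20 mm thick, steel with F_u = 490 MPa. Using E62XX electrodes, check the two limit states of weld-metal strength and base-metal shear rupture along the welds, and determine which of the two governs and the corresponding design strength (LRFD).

E62XX → F_EXX = 620 MPa.
t_e = 0.707 × 16 = 11.31 mm; L = 600 mm.
Weld metal: φR_n = 0.75 × 0.6 × 620 × 11.31 × 600 × 10⁻³ = 1894 kN.
Base metal (shear rupture): φR_n = 0.75 × 0.6 × 490 × 20 × 600 × 10⁻³ = 2646 kN.
Governing: weld metal.

φR_n ≈ 1890 kN (weld metal governs)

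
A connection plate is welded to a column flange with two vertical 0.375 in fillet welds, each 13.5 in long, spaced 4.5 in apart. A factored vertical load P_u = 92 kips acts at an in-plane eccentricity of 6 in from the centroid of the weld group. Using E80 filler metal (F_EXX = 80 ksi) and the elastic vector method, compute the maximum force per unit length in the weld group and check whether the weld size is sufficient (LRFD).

f_max ≈ 8.87 kip/in; adequate

Total weld length L_w = 27 in. Treat welds as unit-width lines.
Polar moment about centroid: J = 2[d³/12 + d(b/2)²] = 2[13.5³/12 + 13.5×2.25²] = 546.8 in³.
Direct shear f_v = P/L_w = 92 / 27 = 3.407 kip/in (vertical).
Torsion M = P·e = 92 × 6 = 552 kip·in.
Critical point at (x, y) = (2.25, 6.75) from centroid. f_tx = M·y/J = 6.815 kip/in; f_ty = M·x/J = 2.272 kip/in.
Resultant f_max = √[f_tx² + (f_v + f_ty)²] = √[6.815² + (3.407 + 2.272)²] = 8.871 kip/in.
Capacity per unit length: φr_n = 0.75 × 0.6 × 80 × (0.707 × 0.375) = 9.544 kip/in.
8.871 ≤ 9.544 → adequate.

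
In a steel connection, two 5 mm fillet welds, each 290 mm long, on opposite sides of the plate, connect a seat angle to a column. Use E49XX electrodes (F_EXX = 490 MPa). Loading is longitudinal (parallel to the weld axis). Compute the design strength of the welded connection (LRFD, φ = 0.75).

Effective throat t_e = 0.707 × 5 = 3.535 mm.
Total length L = 580 mm; A_we = 3.535 × 580 = 2050 mm².
F_nw = 0.6 F_EXX = 0.6 × 490 = 294 MPa.
φR_n = 0.75 × 294 × 2050 × 10⁻³ = 452.1 kN.

φR_n ≈ 452 kN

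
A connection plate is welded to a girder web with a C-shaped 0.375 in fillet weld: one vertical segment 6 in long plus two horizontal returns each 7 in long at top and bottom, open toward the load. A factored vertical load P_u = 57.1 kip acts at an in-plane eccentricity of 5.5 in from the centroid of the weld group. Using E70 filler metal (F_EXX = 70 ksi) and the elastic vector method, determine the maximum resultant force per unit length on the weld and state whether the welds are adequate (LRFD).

f_max ≈ 9.29 kip/in; NOT adequate

Total weld length L_w = 20 in. Treat welds as unit-width lines.
Centroid: x̄ = 2×7×3.5 / 20 = 2.45 in from the vertical weld.
Polar moment about centroid: J = I_x + I_y = [6³/12 + 2×7×3²] + [6×2.45² + 2(7³/12 + 7×1.05²)] = 252.6 in³.
Direct shear f_v = P/L_w = 57.1 / 20 = 2.855 kip/in (vertical).
Torsion M = P·e = 57.1 × 5.5 = 314.05 kip·in.
Critical point at (x, y) = (4.55, 3) from centroid. f_tx = M·y/J = 3.73 kip/in; f_ty = M·x/J = 5.657 kip/in.
Resultant f_max = √[f_tx² + (f_v + f_ty)²] = √[3.73² + (2.855 + 5.657)²] = 9.293 kip/in.
Capacity per unit length: φr_n = 0.75 × 0.6 × 70 × (0.707 × 0.375) = 8.351 kip/in.
9.293 > 8.351 → NOT adequate.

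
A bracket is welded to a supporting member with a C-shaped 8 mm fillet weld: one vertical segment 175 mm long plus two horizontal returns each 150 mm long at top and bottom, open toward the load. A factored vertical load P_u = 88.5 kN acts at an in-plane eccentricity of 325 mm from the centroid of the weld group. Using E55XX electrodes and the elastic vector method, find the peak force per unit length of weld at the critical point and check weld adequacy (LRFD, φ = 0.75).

f_max ≈ 1140 N/mm; adequate

E55XX → F_EXX = 550 MPa.
Total weld length L_w = 475 mm. Treat welds as unit-width lines.
Centroid: x̄ = 2×150×75 / 475 = 47.37 mm from the vertical weld.
Polar moment about centroid: J = I_x + I_y = [175³/12 + 2×150×87.5²] + [175×47.37² + 2(150³/12 + 150×27.63²)] = 3928000 mm³.
Direct shear f_v = P/L_w = 88.5×10³ / 475 = 186.3 N/mm (vertical).
Torsion M = P·e = 88.5×10³ × 325 = 28762000 N·mm.
Critical point at (x, y) = (102.6, 87.5) from centroid. f_tx = M·y/J = 640.8 N/mm; f_ty = M·x/J = 751.6 N/mm.
Resultant f_max = √[f_tx² + (f_v + f_ty)²] = √[640.8² + (186.3 + 751.6)²] = 1136 N/mm.
Capacity per unit length: φr_n = 0.75 × 0.6 × 550 × (0.707 × 8) = 1400 N/mm.
1136 ≤ 1400 → adequate.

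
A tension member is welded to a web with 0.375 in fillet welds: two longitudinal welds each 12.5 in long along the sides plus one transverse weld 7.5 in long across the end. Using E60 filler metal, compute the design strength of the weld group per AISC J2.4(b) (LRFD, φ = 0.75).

φR_n ≈ 233 kips

E60XX → F_EXX = 60 ksi.
t_e = 0.707 × 0.375 = 0.2651 in.
R_nwl = 0.6 × 60 × 0.2651 × 25 = 238.6 kips (longitudinal, 2 welds).
R_nwt = 0.6 × 60 × 0.2651 × 7.5 = 71.58 kips (transverse, base value).
(i) R_nwl + R_nwt = 310.2 kips; (ii) 0.85 R_nwl + 1.5 R_nwt = 310.2 kips.
R_n = max = 310.2 kips [governs: (ii)]; φR_n = 232.6 kips.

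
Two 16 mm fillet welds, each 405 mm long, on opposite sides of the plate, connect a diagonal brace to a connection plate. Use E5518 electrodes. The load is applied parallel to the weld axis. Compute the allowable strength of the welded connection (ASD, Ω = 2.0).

R_n/Ω ≈ 1510 kN

E55XX → F_EXX = 550 MPa.
Effective throat t_e = 0.707 × 16 = 11.31 mm.
Total length L = 810 mm; A_we = 11.31 × 810 = 9163 mm².
F_nw = 0.6 F_EXX = 0.6 × 550 = 330 MPa.
R_n = 330 × 9163 × 10⁻³ = 3024 kN; R_n/Ω = 3024/2.0 = 1512 kN.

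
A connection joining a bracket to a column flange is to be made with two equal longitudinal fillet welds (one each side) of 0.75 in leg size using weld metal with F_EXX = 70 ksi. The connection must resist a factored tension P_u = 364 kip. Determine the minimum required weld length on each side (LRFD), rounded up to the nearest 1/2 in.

Throat t_e = 0.707 × 0.75 = 0.5302 in.
φr_n = 0.75 × 0.6 × 70 × 0.5302 = 16.7 kip/in.
L_req = P_u / φr_n = 364 / 16.7 = 21.79 in total.
Per side: 21.79 / 2 = 10.9 in.
Round up → use L = 11 in on each side.

L = 11 in on each side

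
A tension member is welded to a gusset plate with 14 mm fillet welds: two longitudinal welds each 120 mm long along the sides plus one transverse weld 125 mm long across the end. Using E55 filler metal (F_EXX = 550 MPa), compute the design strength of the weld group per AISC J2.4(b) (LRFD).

t_e = 0.707 × 14 = 9.898 mm.
R_nwl = 0.6 × 550 × 9.898 × 240 × 10⁻³ = 783.9 kN (longitudinal, 2 welds).
R_nwt = 0.6 × 550 × 9.898 × 125 × 10⁻³ = 408.3 kN (transverse, base value).
(i) R_nwl + R_nwt = 1192 kN; (ii) 0.85 R_nwl + 1.5 R_nwt = 1279 kN.
R_n = max = 1279 kN [governs: (ii)]; φR_n = 959.1 kN.

φR_n ≈ 959 kN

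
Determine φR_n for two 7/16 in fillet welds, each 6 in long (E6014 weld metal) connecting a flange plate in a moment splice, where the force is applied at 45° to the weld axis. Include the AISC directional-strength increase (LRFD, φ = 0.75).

E60XX → F_EXX = 60 ksi.
t_e = 0.707 × 0.4375 = 0.3093 in; A_we = 0.3093 × 12 = 3.712 in².
Directional factor: 1.0 + 0.5 sin^1.5(45°) = 1.297.
F_nw = 0.6 × 60 × 1.297 = 46.7 ksi.
φR_n = 0.75 × 46.7 × 3.712 = 130 kips.

φR_n ≈ 130 kips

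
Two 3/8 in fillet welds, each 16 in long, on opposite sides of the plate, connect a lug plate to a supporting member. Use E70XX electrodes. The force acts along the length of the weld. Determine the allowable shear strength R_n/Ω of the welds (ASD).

E70XX → F_EXX = 70 ksi.
Effective throat t_e = 0.707 × 0.375 = 0.2651 in.
Total length L = 32 in; A_we = 0.2651 × 32 = 8.484 in².
F_nw = 0.6 F_EXX = 0.6 × 70 = 42 ksi.
R_n = 42 × 8.484 = 356.3 kips; R_n/Ω = 356.3/2.0 = 178.2 kips.

R_n/Ω ≈ 178 kips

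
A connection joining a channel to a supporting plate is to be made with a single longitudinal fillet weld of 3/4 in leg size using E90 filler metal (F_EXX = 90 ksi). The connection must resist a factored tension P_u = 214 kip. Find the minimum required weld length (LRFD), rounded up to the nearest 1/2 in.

Throat t_e = 0.707 × 0.75 = 0.5302 in.
φr_n = 0.75 × 0.6 × 90 × 0.5302 = 21.48 kip/in.
L_req = P_u / φr_n = 214 / 21.48 = 9.965 in total.
Round up → use L = 10 in.

L = 10 in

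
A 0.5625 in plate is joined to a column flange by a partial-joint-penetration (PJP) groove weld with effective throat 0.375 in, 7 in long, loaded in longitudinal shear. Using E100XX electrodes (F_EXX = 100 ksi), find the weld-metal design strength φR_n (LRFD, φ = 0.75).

φR_n ≈ 118 kip

Effective throat (given) t_e = 0.375 in.
A_we = 0.375 × 7 = 2.625 in².
F_nw = 0.6 F_EXX = 60 ksi.
φR_n = 0.75 × 60 × 2.625 = 118.1 kip.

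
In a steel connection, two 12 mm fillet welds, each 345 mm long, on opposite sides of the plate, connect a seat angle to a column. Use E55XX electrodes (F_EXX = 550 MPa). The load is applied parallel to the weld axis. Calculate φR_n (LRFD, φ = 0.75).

φR_n ≈ 1450 kN

Effective throat t_e = 0.707 × 12 = 8.484 mm.
Total length L = 690 mm; A_we = 8.484 × 690 = 5854 mm².
F_nw = 0.6 F_EXX = 0.6 × 550 = 330 MPa.
φR_n = 0.75 × 330 × 5854 × 10⁻³ = 1449 kN.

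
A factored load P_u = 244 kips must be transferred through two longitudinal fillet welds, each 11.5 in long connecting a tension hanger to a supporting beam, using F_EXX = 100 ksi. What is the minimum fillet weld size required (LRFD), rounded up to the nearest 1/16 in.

w = 3/8 in

Total weld length L = 23 in.
Required throat t_e = P_u / (φ × 0.6 F_EXX × L) = 244 / (0.75 × 0.6 × 100 × 23) = 0.2357 in.
Required leg w = t_e / 0.707 = 0.3334 in → use 3/8 in.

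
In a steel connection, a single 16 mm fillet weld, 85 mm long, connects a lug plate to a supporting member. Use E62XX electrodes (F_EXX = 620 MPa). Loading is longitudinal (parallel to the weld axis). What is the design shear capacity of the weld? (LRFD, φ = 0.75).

Effective throat t_e = 0.707 × 16 = 11.31 mm.
Total length L = 85 mm; A_we = 11.31 × 85 = 961.5 mm².
F_nw = 0.6 F_EXX = 0.6 × 620 = 372 MPa.
φR_n = 0.75 × 372 × 961.5 × 10⁻³ = 268.3 kN.

φR_n ≈ 268 kN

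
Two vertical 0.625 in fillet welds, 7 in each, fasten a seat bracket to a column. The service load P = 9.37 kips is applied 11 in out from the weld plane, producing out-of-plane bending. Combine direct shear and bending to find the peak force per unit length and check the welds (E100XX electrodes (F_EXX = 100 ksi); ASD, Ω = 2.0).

L_w = 2 × 7 = 14 in; section modulus (unit throat) S = 2 × L²/6 = 16.33 in².
Direct shear f_v = P/L_w = 9.37/14 = 0.6693 kip/in.
Moment M = P × e = 9.37 × 11 = 103.07 kip·in; bending f_b = M/S = 6.31 kip/in.
f_max = √(f_v² + f_b²) = √(0.6693² + 6.31²) = 6.346 kip/in.
r_n/Ω = (1/2.0) × 0.6 × 100 × (0.707 × 0.625) = 13.26 kip/in → adequate.

f_max ≈ 6.35 kip/in; adequate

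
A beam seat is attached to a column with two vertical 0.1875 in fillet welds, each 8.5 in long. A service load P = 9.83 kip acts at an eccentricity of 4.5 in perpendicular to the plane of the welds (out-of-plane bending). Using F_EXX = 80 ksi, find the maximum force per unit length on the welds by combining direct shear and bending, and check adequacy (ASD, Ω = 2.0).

L_w = 2 × 8.5 = 17 in; section modulus (unit throat) S = 2 × L²/6 = 24.08 in².
Direct shear f_v = P/L_w = 9.83/17 = 0.5782 kip/in.
Moment M = P × e = 9.83 × 4.5 = 44.235 kip·in; bending f_b = M/S = 1.837 kip/in.
f_max = √(f_v² + f_b²) = √(0.5782² + 1.837²) = 1.926 kip/in.
r_n/Ω = (1/2.0) × 0.6 × 80 × (0.707 × 0.1875) = 3.181 kip/in → adequate.

f_max ≈ 1.93 kip/in; adequate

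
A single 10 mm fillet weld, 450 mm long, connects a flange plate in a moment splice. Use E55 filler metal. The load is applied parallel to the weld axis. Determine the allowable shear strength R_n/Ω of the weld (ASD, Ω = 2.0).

E55XX → F_EXX = 550 MPa.
Effective throat t_e = 0.707 × 10 = 7.07 mm.
Total length L = 450 mm; A_we = 7.07 × 450 = 3181 mm².
F_nw = 0.6 F_EXX = 0.6 × 550 = 330 MPa.
R_n = 330 × 3181 × 10⁻³ = 1050 kN; R_n/Ω = 1050/2.0 = 524.9 kN.

R_n/Ω ≈ 525 kN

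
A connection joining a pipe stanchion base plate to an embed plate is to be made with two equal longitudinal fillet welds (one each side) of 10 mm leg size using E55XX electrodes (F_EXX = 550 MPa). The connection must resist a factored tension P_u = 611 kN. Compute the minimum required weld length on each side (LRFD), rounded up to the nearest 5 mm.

Throat t_e = 0.707 × 10 = 7.07 mm.
φr_n = 0.75 × 0.6 × 550 × 7.07 × 10⁻³ = 1.75 kN/mm.
L_req = P_u / φr_n = 611 / 1.75 = 349.2 mm total.
Per side: 349.2 / 2 = 174.6 mm.
Round up → use L = 175 mm on each side.

L = 175 mm on each side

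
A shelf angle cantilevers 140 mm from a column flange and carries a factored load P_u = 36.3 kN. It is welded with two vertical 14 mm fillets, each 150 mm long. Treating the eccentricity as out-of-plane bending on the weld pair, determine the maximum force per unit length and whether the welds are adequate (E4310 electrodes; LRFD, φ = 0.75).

E43XX → F_EXX = 430 MPa.
L_w = 2 × 150 = 300 mm; section modulus (unit throat) S = 2 × L²/6 = 7500 mm².
Direct shear f_v = P/L_w = 36.3×10³/300 = 121 N/mm.
Moment M = P × e = 36.3×10³ × 140 = 5082000 N·mm; bending f_b = M/S = 677.6 N/mm.
f_max = √(f_v² + f_b²) = √(121² + 677.6²) = 688.3 N/mm.
φr_n = 0.75 × 0.6 × 430 × (0.707 × 14) = 1915 N/mm → adequate.

f_max ≈ 688 N/mm; adequate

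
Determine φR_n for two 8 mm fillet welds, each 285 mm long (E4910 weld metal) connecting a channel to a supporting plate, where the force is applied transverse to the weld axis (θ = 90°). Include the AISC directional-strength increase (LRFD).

φR_n ≈ 1070 kN

E49XX → F_EXX = 490 MPa.
t_e = 0.707 × 8 = 5.656 mm; A_we = 5.656 × 570 = 3224 mm².
Directional factor: 1.0 + 0.5 sin^1.5(90°) = 1.5.
F_nw = 0.6 × 490 × 1.5 = 441 MPa.
φR_n = 0.75 × 441 × 3224 × 10⁻³ = 1066 kN.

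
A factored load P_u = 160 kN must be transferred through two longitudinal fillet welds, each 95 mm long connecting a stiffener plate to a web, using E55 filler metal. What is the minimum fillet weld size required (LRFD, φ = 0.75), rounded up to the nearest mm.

w = 5 mm

E55XX → F_EXX = 550 MPa.
Total weld length L = 190 mm.
Required throat t_e = P_u / (φ × 0.6 F_EXX × L) = 160 / (0.75 × 0.6 × 550 × 190 × 10⁻³) = 3.402 mm.
Required leg w = t_e / 0.707 = 4.813 mm → use 5 mm.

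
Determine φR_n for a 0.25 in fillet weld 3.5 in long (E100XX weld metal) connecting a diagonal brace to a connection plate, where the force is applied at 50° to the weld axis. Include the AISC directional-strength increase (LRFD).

E100XX → F_EXX = 100 ksi.
t_e = 0.707 × 0.25 = 0.1767 in; A_we = 0.1767 × 3.5 = 0.6186 in².
Directional factor: 1.0 + 0.5 sin^1.5(50°) = 1.335.
F_nw = 0.6 × 100 × 1.335 = 80.11 ksi.
φR_n = 0.75 × 80.11 × 0.6186 = 37.17 kips.

φR_n ≈ 37.2 kips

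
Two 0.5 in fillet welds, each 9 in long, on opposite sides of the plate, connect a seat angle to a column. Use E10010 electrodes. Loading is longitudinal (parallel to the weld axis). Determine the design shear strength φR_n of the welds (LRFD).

φR_n ≈ 286 kips

E100XX → F_EXX = 100 ksi.
Effective throat t_e = 0.707 × 0.5 = 0.3535 in.
Total length L = 18 in; A_we = 0.3535 × 18 = 6.363 in².
F_nw = 0.6 F_EXX = 0.6 × 100 = 60 ksi.
φR_n = 0.75 × 60 × 6.363 = 286.3 kips.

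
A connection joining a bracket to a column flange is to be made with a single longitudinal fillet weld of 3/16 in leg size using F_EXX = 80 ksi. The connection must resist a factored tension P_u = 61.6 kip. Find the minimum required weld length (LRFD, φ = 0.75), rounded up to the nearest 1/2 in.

Throat t_e = 0.707 × 0.1875 = 0.1326 in.
φr_n = 0.75 × 0.6 × 80 × 0.1326 = 4.772 kip/in.
L_req = P_u / φr_n = 61.6 / 4.772 = 12.91 in total.
Round up → use L = 13 in.

L = 13 in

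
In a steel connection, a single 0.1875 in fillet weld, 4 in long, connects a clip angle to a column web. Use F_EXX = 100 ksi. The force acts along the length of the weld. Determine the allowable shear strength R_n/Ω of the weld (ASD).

R_n/Ω ≈ 15.9 kip

Effective throat t_e = 0.707 × 0.1875 = 0.1326 in.
Total length L = 4 in; A_we = 0.1326 × 4 = 0.5302 in².
F_nw = 0.6 F_EXX = 0.6 × 100 = 60 ksi.
R_n = 60 × 0.5302 = 31.82 kip; R_n/Ω = 31.82/2.0 = 15.91 kip.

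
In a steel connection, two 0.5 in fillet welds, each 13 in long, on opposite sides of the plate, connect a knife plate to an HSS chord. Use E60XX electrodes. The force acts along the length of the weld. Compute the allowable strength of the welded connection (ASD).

E60XX → F_EXX = 60 ksi.
Effective throat t_e = 0.707 × 0.5 = 0.3535 in.
Total length L = 26 in; A_we = 0.3535 × 26 = 9.191 in².
F_nw = 0.6 F_EXX = 0.6 × 60 = 36 ksi.
R_n = 36 × 9.191 = 330.9 kip; R_n/Ω = 330.9/2.0 = 165.4 kip.

R_n/Ω ≈ 165 kip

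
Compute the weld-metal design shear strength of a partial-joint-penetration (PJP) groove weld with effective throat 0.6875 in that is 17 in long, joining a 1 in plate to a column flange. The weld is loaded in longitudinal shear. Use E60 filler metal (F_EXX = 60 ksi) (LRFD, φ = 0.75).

Effective throat (given) t_e = 0.6875 in.
A_we = 0.6875 × 17 = 11.69 in².
F_nw = 0.6 F_EXX = 36 ksi.
φR_n = 0.75 × 36 × 11.69 = 315.6 kips.

φR_n ≈ 316 kips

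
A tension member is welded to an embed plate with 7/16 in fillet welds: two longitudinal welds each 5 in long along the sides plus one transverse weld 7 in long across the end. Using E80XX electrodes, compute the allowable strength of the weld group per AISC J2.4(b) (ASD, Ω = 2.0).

E80XX → F_EXX = 80 ksi.
t_e = 0.707 × 0.4375 = 0.3093 in.
R_nwl = 0.6 × 80 × 0.3093 × 10 = 148.5 kips (longitudinal, 2 welds).
R_nwt = 0.6 × 80 × 0.3093 × 7 = 103.9 kips (transverse, base value).
(i) R_nwl + R_nwt = 252.4 kips; (ii) 0.85 R_nwl + 1.5 R_nwt = 282.1 kips.
R_n = max = 282.1 kips [governs: (ii)]; R_n/Ω = 141 kips.

R_n/Ω ≈ 141 kips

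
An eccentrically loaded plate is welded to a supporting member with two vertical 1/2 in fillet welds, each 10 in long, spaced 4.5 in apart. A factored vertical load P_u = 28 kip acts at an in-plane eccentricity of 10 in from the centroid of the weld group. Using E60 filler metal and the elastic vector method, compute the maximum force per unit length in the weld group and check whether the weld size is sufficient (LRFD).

E60XX → F_EXX = 60 ksi.
Total weld length L_w = 20 in. Treat welds as unit-width lines.
Polar moment about centroid: J = 2[d³/12 + d(b/2)²] = 2[10³/12 + 10×2.25²] = 267.9 in³.
Direct shear f_v = P/L_w = 28 / 20 = 1.4 kip/in (vertical).
Torsion M = P·e = 28 × 10 = 280 kip·in.
Critical point at (x, y) = (2.25, 5) from centroid. f_tx = M·y/J = 5.226 kip/in; f_ty = M·x/J = 2.351 kip/in.
Resultant f_max = √[f_tx² + (f_v + f_ty)²] = √[5.226² + (1.4 + 2.351)²] = 6.433 kip/in.
Capacity per unit length: φr_n = 0.75 × 0.6 × 60 × (0.707 × 0.5) = 9.544 kip/in.
6.433 ≤ 9.544 → adequate.

f_max ≈ 6.43 kip/in; adequate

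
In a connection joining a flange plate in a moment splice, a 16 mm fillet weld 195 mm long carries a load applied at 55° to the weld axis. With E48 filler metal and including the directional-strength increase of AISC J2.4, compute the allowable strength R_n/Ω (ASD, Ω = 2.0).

R_n/Ω ≈ 435 kN

E48XX → F_EXX = 480 MPa.
t_e = 0.707 × 16 = 11.31 mm; A_we = 11.31 × 195 = 2206 mm².
Directional factor: 1.0 + 0.5 sin^1.5(55°) = 1.371.
F_nw = 0.6 × 480 × 1.371 = 394.8 MPa.
R_n/Ω = (394.8 × 2206) / 2.0 × 10⁻³ = 435.4 kN.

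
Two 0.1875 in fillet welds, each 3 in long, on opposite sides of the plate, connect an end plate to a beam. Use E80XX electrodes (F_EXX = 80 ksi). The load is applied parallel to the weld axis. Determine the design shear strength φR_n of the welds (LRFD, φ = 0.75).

φR_n ≈ 28.6 kips

Effective throat t_e = 0.707 × 0.1875 = 0.1326 in.
Total length L = 6 in; A_we = 0.1326 × 6 = 0.7954 in².
F_nw = 0.6 F_EXX = 0.6 × 80 = 48 ksi.
φR_n = 0.75 × 48 × 0.7954 = 28.63 kips.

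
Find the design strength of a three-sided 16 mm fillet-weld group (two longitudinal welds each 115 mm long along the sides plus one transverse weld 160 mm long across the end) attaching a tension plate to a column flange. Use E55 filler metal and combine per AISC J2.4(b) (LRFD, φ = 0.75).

φR_n ≈ 1220 kN

E55XX → F_EXX = 550 MPa.
t_e = 0.707 × 16 = 11.31 mm.
R_nwl = 0.6 × 550 × 11.31 × 230 × 10⁻³ = 858.6 kN (longitudinal, 2 welds).
R_nwt = 0.6 × 550 × 11.31 × 160 × 10⁻³ = 597.3 kN (transverse, base value).
(i) R_nwl + R_nwt = 1456 kN; (ii) 0.85 R_nwl + 1.5 R_nwt = 1626 kN.
R_n = max = 1626 kN [governs: (ii)]; φR_n = 1219 kN.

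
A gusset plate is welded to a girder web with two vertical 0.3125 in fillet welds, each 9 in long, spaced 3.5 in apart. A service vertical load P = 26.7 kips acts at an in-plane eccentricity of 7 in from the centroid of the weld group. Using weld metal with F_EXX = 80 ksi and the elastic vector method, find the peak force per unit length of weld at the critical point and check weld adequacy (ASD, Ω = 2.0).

f_max ≈ 5.81 kip/in; NOT adequate

Total weld length L_w = 18 in. Treat welds as unit-width lines.
Polar moment about centroid: J = 2[d³/12 + d(b/2)²] = 2[9³/12 + 9×1.75²] = 176.6 in³.
Direct shear f_v = P/L_w = 26.7 / 18 = 1.483 kip/in (vertical).
Torsion M = P·e = 26.7 × 7 = 186.9 kip·in.
Critical point at (x, y) = (1.75, 4.5) from centroid. f_tx = M·y/J = 4.762 kip/in; f_ty = M·x/J = 1.852 kip/in.
Resultant f_max = √[f_tx² + (f_v + f_ty)²] = √[4.762² + (1.483 + 1.852)²] = 5.814 kip/in.
Capacity per unit length: r_n/Ω = (1/2.0) × 0.6 × 80 × (0.707 × 0.3125) = 5.302 kip/in.
5.814 > 5.302 → NOT adequate.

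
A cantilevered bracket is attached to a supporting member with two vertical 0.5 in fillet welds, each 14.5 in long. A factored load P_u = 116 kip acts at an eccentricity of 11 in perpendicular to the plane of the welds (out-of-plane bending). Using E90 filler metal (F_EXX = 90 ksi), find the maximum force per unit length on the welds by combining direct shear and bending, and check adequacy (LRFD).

f_max ≈ 18.6 kip/in; NOT adequate

L_w = 2 × 14.5 = 29 in; section modulus (unit throat) S = 2 × L²/6 = 70.08 in².
Direct shear f_v = P/L_w = 116/29 = 4 kip/in.
Moment M = P × e = 116 × 11 = 1276 kip·in; bending f_b = M/S = 18.21 kip/in.
f_max = √(f_v² + f_b²) = √(4² + 18.21²) = 18.64 kip/in.
φr_n = 0.75 × 0.6 × 90 × (0.707 × 0.5) = 14.32 kip/in → NOT adequate.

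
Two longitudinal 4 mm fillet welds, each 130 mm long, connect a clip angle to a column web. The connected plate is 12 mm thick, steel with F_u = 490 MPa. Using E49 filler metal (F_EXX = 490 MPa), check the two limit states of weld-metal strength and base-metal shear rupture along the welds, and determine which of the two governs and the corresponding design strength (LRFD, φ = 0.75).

φR_n ≈ 162 kN (weld metal governs)

t_e = 0.707 × 4 = 2.828 mm; L = 260 mm.
Weld metal: φR_n = 0.75 × 0.6 × 490 × 2.828 × 260 × 10⁻³ = 162.1 kN.
Base metal (shear rupture): φR_n = 0.75 × 0.6 × 490 × 12 × 260 × 10⁻³ = 688 kN.
Governing: weld metal.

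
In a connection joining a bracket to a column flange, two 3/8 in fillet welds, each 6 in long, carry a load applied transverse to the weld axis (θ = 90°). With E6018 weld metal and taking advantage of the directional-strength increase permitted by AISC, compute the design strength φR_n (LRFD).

E60XX → F_EXX = 60 ksi.
t_e = 0.707 × 0.375 = 0.2651 in; A_we = 0.2651 × 12 = 3.181 in².
Directional factor: 1.0 + 0.5 sin^1.5(90°) = 1.5.
F_nw = 0.6 × 60 × 1.5 = 54 ksi.
φR_n = 0.75 × 54 × 3.181 = 128.9 kip.

φR_n ≈ 129 kip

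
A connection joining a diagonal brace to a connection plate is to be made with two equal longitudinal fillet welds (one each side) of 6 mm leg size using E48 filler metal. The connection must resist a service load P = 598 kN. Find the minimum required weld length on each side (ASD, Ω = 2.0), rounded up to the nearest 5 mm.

E48XX → F_EXX = 480 MPa.
Throat t_e = 0.707 × 6 = 4.242 mm.
r_n/Ω = (0.6 × 480 × 4.242) / 2.0 = 610.8 N/mm = 0.6108 kN/mm.
L_req = P / (r_n/Ω) = 598 / 0.6108 = 979 mm total.
Per side: 979 / 2 = 489.5 mm.
Round up → use L = 490 mm on each side.

L = 490 mm on each side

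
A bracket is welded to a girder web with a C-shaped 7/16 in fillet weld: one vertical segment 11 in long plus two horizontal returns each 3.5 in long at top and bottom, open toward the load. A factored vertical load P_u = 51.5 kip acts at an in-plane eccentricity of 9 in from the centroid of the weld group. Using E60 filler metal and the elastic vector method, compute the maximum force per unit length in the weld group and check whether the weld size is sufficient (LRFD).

E60XX → F_EXX = 60 ksi.
Total weld length L_w = 18 in. Treat welds as unit-width lines.
Centroid: x̄ = 2×3.5×1.75 / 18 = 0.6806 in from the vertical weld.
Polar moment about centroid: J = I_x + I_y = [11³/12 + 2×3.5×5.5²] + [11×0.6806² + 2(3.5³/12 + 3.5×1.069²)] = 342.9 in³.
Direct shear f_v = P/L_w = 51.5 / 18 = 2.861 kip/in (vertical).
Torsion M = P·e = 51.5 × 9 = 463.5 kip·in.
Critical point at (x, y) = (2.819, 5.5) from centroid. f_tx = M·y/J = 7.434 kip/in; f_ty = M·x/J = 3.811 kip/in.
Resultant f_max = √[f_tx² + (f_v + f_ty)²] = √[7.434² + (2.861 + 3.811)²] = 9.989 kip/in.
Capacity per unit length: φr_n = 0.75 × 0.6 × 60 × (0.707 × 0.4375) = 8.351 kip/in.
9.989 > 8.351 → NOT adequate.

f_max ≈ 9.99 kip/in; NOT adequate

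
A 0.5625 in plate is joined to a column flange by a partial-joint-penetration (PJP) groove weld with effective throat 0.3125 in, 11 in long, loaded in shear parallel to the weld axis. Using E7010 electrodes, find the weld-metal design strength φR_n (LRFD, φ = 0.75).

E70XX → F_EXX = 70 ksi.
Effective throat (given) t_e = 0.3125 in.
A_we = 0.3125 × 11 = 3.438 in².
F_nw = 0.6 F_EXX = 42 ksi.
φR_n = 0.75 × 42 × 3.438 = 108.3 kips.

φR_n ≈ 108 kips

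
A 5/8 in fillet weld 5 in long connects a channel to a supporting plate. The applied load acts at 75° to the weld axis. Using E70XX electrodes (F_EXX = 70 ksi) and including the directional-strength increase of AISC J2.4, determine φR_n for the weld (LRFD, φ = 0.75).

t_e = 0.707 × 0.625 = 0.4419 in; A_we = 0.4419 × 5 = 2.209 in².
Directional factor: 1.0 + 0.5 sin^1.5(75°) = 1.475.
F_nw = 0.6 × 70 × 1.475 = 61.94 ksi.
φR_n = 0.75 × 61.94 × 2.209 = 102.6 kips.

φR_n ≈ 103 kips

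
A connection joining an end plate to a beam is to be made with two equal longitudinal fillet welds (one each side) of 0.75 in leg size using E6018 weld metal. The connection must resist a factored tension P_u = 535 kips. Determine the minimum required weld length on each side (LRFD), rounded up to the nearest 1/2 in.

E60XX → F_EXX = 60 ksi.
Throat t_e = 0.707 × 0.75 = 0.5302 in.
φr_n = 0.75 × 0.6 × 60 × 0.5302 = 14.32 kips/in.
L_req = P_u / φr_n = 535 / 14.32 = 37.37 in total.
Per side: 37.37 / 2 = 18.68 in.
Round up → use L = 19 in on each side.

L = 19 in on each side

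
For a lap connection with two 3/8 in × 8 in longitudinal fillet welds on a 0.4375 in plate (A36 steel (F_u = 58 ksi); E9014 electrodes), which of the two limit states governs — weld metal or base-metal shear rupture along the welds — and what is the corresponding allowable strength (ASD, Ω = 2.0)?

R_n/Ω ≈ 115 kips (weld metal governs)

E90XX → F_EXX = 90 ksi.
t_e = 0.707 × 0.375 = 0.2651 in; L = 16 in.
Weld metal: R_n/Ω = (1/2.0) × 0.6 × 90 × 0.2651 × 16 = 114.5 kips.
Base metal (shear rupture): R_n/Ω = (1/2.0) × 0.6 × 58 × 0.4375 × 16 = 121.8 kips.
Governing: weld metal.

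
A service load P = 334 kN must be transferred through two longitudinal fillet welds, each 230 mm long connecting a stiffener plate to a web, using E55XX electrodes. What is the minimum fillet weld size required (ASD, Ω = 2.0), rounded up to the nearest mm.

E55XX → F_EXX = 550 MPa.
Total weld length L = 460 mm.
Required throat t_e = P × Ω / (0.6 F_EXX × L) = 334 × 2.0 / (0.6 × 550 × 460 × 10⁻³) = 4.401 mm.
Required leg w = t_e / 0.707 = 6.224 mm → use 7 mm.

w = 7 mm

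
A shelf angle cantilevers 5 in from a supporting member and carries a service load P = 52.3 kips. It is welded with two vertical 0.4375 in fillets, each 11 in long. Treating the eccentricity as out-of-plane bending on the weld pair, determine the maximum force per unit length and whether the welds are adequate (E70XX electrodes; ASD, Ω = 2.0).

E70XX → F_EXX = 70 ksi.
L_w = 2 × 11 = 22 in; section modulus (unit throat) S = 2 × L²/6 = 40.33 in².
Direct shear f_v = P/L_w = 52.3/22 = 2.377 kip/in.
Moment M = P × e = 52.3 × 5 = 261.5 kip·in; bending f_b = M/S = 6.483 kip/in.
f_max = √(f_v² + f_b²) = √(2.377² + 6.483²) = 6.906 kip/in.
r_n/Ω = (1/2.0) × 0.6 × 70 × (0.707 × 0.4375) = 6.496 kip/in → NOT adequate.

f_max ≈ 6.91 kip/in; NOT adequate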